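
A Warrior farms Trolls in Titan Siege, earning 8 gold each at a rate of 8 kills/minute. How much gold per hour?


Gold per minute = 8 * 8 = 64
Gold per hour = 64 * 60 = 3840

3840 gold/hour


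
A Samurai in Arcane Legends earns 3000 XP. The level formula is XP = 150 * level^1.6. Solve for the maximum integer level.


XP = 150 * level^1.6, so level = (XP / 150)^(1/1.6)
= (3000 / 150)^(1/1.6)
= 20.0^0.625
= 6.5034
Floor: level = 6

level 6


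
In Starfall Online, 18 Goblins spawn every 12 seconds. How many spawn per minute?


Spawns per minute = count * (60 / interval)
= 18 * (60 / 12)
= 18 * 5.0
= 90.0

90.0 per minute


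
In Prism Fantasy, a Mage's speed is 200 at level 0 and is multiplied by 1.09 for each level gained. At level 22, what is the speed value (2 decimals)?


value = base * growth^level
= 200 * 1.09^22
= 200 * 6.6586
= 1331.72

1331.72 speed


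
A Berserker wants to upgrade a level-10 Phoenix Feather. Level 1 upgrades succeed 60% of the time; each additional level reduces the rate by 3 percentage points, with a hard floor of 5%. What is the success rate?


raw_rate = 60 - 3 * (10 - 1)
= 60 - 3 * 9
= 60 - 27
= 33
Apply floor: max(33, 5) = 33%

33%


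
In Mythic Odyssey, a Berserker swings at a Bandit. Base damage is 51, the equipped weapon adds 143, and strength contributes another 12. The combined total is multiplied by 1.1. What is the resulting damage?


Sum base + weapon + str = 51 + 143 + 12 = 206
Multiply by 1.1:
206 * 1.1 = 226.6

226.6 damage


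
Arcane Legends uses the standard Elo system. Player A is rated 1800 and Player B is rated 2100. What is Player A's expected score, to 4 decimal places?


Elo expected score: Ea = 1/(1 + 10^((Rb-Ra)/400))
Rb - Ra = 2100 - 1800 = 300
(Rb-Ra)/400 = 300/400 = 0.75
10^0.75 = 5.623413
Ea = 1/(1 + 5.623413) = 1/6.623413 = 0.1510

0.1510


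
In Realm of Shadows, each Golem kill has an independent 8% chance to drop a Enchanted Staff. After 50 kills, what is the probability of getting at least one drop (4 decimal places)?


P(at least one) = 1 - P(none) = 1 - (1-p)^n
p = 8/100 = 0.08
1 - p = 0.92
(1 - p)^50 = 0.92^50 = 0.015466
P(at least one) = 1 - 0.015466 = 0.9845

0.9845


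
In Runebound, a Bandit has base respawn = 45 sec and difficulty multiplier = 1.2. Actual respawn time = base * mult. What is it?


Respawn time = base * multiplier
= 45 * 1.2
= 54.0 seconds

54.0 seconds


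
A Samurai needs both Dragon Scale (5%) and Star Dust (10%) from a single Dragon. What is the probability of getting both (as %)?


For independent events, P(both) = P(A) * P(B)
= 5% * 10%
= 50 / 100 %
= 0.5%

0.5%


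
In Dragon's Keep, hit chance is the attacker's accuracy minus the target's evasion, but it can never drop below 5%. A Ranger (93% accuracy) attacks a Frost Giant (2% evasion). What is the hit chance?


accuracy - evasion = 93 - 2 = 91
Apply floor: max(91, 5) = 91
Hit chance = 91%

91%


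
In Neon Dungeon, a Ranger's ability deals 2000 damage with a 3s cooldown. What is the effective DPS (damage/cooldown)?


DPS = damage / cooldown
= 2000 / 3
= 666.67

666.67 DPS


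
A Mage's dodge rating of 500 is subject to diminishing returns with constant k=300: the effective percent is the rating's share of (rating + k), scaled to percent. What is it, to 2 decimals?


effective% = rating / (rating + k) * 100
= 500 / (500 + 300) * 100
= 500 / 800 * 100
= 0.625 * 100
= 62.50%

62.50%


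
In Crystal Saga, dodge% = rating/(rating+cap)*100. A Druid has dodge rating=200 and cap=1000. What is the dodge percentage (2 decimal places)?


dodge% = 200 / (200 + 1000) * 100
= 200 / 1200 * 100
= 0.166667 * 100
= 16.67%

16.67%


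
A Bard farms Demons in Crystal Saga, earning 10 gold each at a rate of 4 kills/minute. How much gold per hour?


Gold per minute = 10 * 4 = 40
Gold per hour = 40 * 60 = 2400

2400 gold/hour


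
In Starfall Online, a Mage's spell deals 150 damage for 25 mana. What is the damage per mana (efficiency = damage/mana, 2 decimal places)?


Efficiency = damage / mana
= 150 / 25
= 6.00

6.00 dmg/mana


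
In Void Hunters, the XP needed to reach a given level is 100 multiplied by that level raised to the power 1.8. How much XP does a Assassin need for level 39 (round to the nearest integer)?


XP = 100 * level^1.8
Substitute level = 39:
XP = 100 * 39^1.8
= 100 * 730.9982
= 73100

73100 XP


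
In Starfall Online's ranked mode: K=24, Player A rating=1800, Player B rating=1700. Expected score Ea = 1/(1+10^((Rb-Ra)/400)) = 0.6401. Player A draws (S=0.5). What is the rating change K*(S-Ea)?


Elo update: delta = K * (S - Ea), where S = 0.5 (draws)
S - Ea = 0.5 - 0.6401 = -0.1401
Rating change = 24 * -0.1401
= -3.36

-3.36 rating points


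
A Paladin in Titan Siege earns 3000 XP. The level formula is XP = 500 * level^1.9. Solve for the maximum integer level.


XP = 500 * level^1.9, so level = (XP / 500)^(1/1.9)
= (3000 / 500)^(1/1.9)
= 6.0^0.5263
= 2.5678
Floor: level = 2

level 2


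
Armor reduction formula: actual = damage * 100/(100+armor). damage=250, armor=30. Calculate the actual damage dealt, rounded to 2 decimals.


actual = 250 * 100 / (100 + 30)
= 250 * 100 / 130
= 25000 / 130
= 192.31

192.31 damage


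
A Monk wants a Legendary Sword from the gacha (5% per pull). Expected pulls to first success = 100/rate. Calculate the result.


Expected pulls for a geometric distribution = 1/p = 100 / rate%
= 100 / 5
= 20.0

20.0 pulls


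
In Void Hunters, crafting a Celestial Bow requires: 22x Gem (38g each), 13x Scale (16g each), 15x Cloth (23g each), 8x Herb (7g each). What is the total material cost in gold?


Cost breakdown:
  Gem: 22 * 38 = 836
  Scale: 13 * 16 = 208
  Cloth: 15 * 23 = 345
  Herb: 8 * 7 = 56
Total = 836 + 208 + 345 + 56 = 1445

1445 gold


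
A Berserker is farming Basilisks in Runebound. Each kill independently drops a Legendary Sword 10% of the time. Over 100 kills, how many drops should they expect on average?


Expected drops = kills * (drop_rate / 100)
= 100 * (10 / 100)
= 100 * 0.1
= 10.0

10.0 drops


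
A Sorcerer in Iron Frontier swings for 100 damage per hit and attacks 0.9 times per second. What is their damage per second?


DPS = damage * attack_speed
= 100 * 0.9
= 90.0

90.0 DPS


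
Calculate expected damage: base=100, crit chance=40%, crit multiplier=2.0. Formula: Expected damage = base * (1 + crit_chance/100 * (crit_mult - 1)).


E[dmg] = base * (1 + crit_chance * (crit_mult - 1))
cc as decimal = 40/100 = 0.4
cm - 1 = 2.0 - 1 = 1.0
Bonus factor = 0.4 * 1.0 = 0.4
Total multiplier = 1 + 0.4 = 1.4
Expected damage = 100 * 1.4 = 140.00

140.00 damage


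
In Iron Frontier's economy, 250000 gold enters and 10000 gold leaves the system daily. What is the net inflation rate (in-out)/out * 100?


Net gold = 250000 - 10000 = 240000
Inflation rate = net / sunk * 100 = 240000 / 10000 * 100
= 24.0 * 100
= 2400.00%

2400.00%


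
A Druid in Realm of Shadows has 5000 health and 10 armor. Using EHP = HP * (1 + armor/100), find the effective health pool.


EHP = 5000 * (1 + 10/100)
= 5000 * (1 + 0.1)
= 5000 * 1.1
= 5500.0

5500.0 EHP


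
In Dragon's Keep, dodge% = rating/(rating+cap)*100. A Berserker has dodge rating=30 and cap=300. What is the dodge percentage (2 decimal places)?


dodge% = 30 / (30 + 300) * 100
= 30 / 330 * 100
= 0.090909 * 100
= 9.09%

9.09%


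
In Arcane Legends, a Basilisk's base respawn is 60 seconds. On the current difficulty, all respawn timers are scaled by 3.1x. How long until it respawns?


Respawn time = base * multiplier
= 60 * 3.1
= 186.0 seconds

186.0 seconds


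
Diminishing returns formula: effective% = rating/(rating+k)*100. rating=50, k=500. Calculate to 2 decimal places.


effective% = rating / (rating + k) * 100
= 50 / (50 + 500) * 100
= 50 / 550 * 100
= 0.090909 * 100
= 9.09%

9.09%


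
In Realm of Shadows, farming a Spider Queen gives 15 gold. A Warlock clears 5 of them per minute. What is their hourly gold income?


Gold per minute = 15 * 5 = 75
Gold per hour = 75 * 60 = 4500

4500 gold/hour


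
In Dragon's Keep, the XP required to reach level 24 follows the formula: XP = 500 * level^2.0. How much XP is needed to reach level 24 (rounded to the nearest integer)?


XP = 500 * level^2.0
Substitute level = 24:
XP = 500 * 24^2.0
= 500 * 576.0
= 288000

288000 XP


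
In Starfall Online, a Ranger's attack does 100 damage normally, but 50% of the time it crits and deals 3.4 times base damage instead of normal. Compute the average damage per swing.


E[dmg] = base * (1 + crit_chance * (crit_mult - 1))
cc as decimal = 50/100 = 0.5
cm - 1 = 3.4 - 1 = 2.4
Bonus factor = 0.5 * 2.4 = 1.2
Total multiplier = 1 + 1.2 = 2.2
Expected damage = 100 * 2.2 = 220.00

220.00 damage


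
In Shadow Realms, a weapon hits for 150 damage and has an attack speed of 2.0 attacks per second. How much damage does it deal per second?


DPS = damage * attack_speed
= 150 * 2.0
= 300.0

300.0 DPS


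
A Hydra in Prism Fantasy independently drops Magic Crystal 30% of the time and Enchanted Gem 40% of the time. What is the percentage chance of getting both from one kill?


For independent events, P(both) = P(A) * P(B)
= 30% * 40%
= 1200 / 100 %
= 12.0%

12.0%


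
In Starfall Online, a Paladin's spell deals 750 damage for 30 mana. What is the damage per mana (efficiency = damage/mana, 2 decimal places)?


Efficiency = damage / mana
= 750 / 30
= 25.00

25.00 dmg/mana


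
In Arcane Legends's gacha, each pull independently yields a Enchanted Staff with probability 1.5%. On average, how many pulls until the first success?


Expected pulls for a geometric distribution = 1/p = 100 / rate%
= 100 / 1.5
= 66.67

66.67 pulls


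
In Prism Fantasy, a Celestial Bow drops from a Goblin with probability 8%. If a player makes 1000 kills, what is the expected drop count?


Expected drops = kills * (drop_rate / 100)
= 1000 * (8 / 100)
= 1000 * 0.08
= 80.0

80.0 drops


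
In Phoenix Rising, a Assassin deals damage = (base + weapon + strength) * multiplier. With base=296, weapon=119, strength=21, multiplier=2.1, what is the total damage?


Sum base + weapon + str = 296 + 119 + 21 = 436
Multiply by 2.1:
436 * 2.1 = 915.6

915.6 damage


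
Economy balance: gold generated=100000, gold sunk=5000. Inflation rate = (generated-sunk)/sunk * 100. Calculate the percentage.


Net gold = 100000 - 5000 = 95000
Inflation rate = net / sunk * 100 = 95000 / 5000 * 100
= 19.0 * 100
= 1900.00%

1900.00%


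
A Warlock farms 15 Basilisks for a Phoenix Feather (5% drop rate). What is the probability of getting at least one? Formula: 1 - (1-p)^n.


P(at least one) = 1 - P(none) = 1 - (1-p)^n
p = 5/100 = 0.05
1 - p = 0.95
(1 - p)^15 = 0.95^15 = 0.463291
P(at least one) = 1 - 0.463291 = 0.5367

0.5367


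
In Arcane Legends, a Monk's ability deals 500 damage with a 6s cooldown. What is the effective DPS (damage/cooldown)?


DPS = damage / cooldown
= 500 / 6
= 83.33

83.33 DPS


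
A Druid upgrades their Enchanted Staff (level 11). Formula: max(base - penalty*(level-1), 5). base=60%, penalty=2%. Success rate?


raw_rate = 60 - 2 * (11 - 1)
= 60 - 2 * 10
= 60 - 20
= 40
Apply floor: max(40, 5) = 40%

40%


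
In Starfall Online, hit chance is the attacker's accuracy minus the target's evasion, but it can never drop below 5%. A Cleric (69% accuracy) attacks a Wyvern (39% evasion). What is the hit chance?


accuracy - evasion = 69 - 39 = 30
Apply floor: max(30, 5) = 30
Hit chance = 30%

30%


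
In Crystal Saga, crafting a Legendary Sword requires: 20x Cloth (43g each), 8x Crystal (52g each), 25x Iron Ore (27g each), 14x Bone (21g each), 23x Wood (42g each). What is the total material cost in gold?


Cost breakdown:
  Cloth: 20 * 43 = 860
  Crystal: 8 * 52 = 416
  Iron Ore: 25 * 27 = 675
  Bone: 14 * 21 = 294
  Wood: 23 * 42 = 966
Total = 860 + 416 + 675 + 294 + 966 = 3211

3211 gold


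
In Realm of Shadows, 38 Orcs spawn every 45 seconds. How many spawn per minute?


Spawns per minute = count * (60 / interval)
= 38 * (60 / 45)
= 38 * 1.3333
= 50.67

50.67 per minute


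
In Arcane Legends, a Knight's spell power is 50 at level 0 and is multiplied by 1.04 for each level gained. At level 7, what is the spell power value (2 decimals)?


value = base * growth^level
= 50 * 1.04^7
= 50 * 1.315932
= 65.80

65.80 spell power


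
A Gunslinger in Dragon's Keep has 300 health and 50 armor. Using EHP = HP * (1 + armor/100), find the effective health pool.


EHP = 300 * (1 + 50/100)
= 300 * (1 + 0.5)
= 300 * 1.5
= 450.0

450.0 EHP


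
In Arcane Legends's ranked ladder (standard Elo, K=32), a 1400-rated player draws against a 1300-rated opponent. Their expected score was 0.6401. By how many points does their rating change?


Elo update: delta = K * (S - Ea), where S = 0.5 (draws)
S - Ea = 0.5 - 0.6401 = -0.1401
Rating change = 32 * -0.1401
= -4.48

-4.48 rating points


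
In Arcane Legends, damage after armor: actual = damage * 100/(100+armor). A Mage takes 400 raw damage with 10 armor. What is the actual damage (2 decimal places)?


actual = 400 * 100 / (100 + 10)
= 400 * 100 / 110
= 40000 / 110
= 363.64

363.64 damage


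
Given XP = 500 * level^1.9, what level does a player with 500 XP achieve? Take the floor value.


XP = 500 * level^1.9, so level = (XP / 500)^(1/1.9)
= (500 / 500)^(1/1.9)
= 1.0^0.5263
= 1.0
Floor: level = 1

level 1


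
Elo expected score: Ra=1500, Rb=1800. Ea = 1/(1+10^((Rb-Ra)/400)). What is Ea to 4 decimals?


Elo expected score: Ea = 1/(1 + 10^((Rb-Ra)/400))
Rb - Ra = 1800 - 1500 = 300
(Rb-Ra)/400 = 300/400 = 0.75
10^0.75 = 5.623413
Ea = 1/(1 + 5.623413) = 1/6.623413 = 0.1510

0.1510


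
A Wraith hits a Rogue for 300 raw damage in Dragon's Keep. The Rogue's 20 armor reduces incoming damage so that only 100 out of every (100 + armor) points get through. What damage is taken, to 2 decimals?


actual = 300 * 100 / (100 + 20)
= 300 * 100 / 120
= 30000 / 120
= 250.00

250.00 damage


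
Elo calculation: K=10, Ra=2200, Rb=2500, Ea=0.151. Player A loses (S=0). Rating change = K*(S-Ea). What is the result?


Elo update: delta = K * (S - Ea), where S = 0 (loses)
S - Ea = 0 - 0.151 = -0.151
Rating change = 10 * -0.151
= -1.51

-1.51 rating points


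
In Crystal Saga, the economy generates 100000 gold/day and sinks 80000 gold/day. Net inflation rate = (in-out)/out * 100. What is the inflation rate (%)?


Net gold = 100000 - 80000 = 20000
Inflation rate = net / sunk * 100 = 20000 / 80000 * 100
= 0.25 * 100
= 25.00%

25.00%


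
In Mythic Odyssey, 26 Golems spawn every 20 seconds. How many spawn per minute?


Spawns per minute = count * (60 / interval)
= 26 * (60 / 20)
= 26 * 3.0
= 78.0

78.0 per minute


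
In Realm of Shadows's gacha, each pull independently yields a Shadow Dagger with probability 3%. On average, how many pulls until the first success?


Expected pulls for a geometric distribution = 1/p = 100 / rate%
= 100 / 3
= 33.33

33.33 pulls


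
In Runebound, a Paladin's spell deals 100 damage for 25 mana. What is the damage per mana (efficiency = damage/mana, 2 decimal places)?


Efficiency = damage / mana
= 100 / 25
= 4.00

4.00 dmg/mana


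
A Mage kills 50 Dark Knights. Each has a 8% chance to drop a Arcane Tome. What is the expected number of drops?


Expected drops = kills * (drop_rate / 100)
= 50 * (8 / 100)
= 50 * 0.08
= 4.0

4.0 drops


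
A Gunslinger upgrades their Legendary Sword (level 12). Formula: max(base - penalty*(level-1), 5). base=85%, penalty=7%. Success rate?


raw_rate = 85 - 7 * (12 - 1)
= 85 - 7 * 11
= 85 - 77
= 8
Apply floor: max(8, 5) = 8%

8%


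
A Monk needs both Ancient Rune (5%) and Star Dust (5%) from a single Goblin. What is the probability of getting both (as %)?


For independent events, P(both) = P(A) * P(B)
= 5% * 5%
= 25 / 100 %
= 0.25%

0.25%


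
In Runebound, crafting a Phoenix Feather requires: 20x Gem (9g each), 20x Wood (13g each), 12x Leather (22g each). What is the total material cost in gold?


Cost breakdown:
  Gem: 20 * 9 = 180
  Wood: 20 * 13 = 260
  Leather: 12 * 22 = 264
Total = 180 + 260 + 264 = 704

704 gold


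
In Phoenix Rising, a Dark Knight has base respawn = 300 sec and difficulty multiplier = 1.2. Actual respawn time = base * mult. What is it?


Respawn time = base * multiplier
= 300 * 1.2
= 360.0 seconds

360.0 seconds


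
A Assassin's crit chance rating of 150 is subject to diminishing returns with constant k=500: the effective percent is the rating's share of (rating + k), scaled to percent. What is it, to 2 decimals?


effective% = rating / (rating + k) * 100
= 150 / (150 + 500) * 100
= 150 / 650 * 100
= 0.230769 * 100
= 23.08%

23.08%


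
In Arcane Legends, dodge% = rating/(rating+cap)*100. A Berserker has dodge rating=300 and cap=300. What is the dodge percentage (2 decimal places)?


dodge% = 300 / (300 + 300) * 100
= 300 / 600 * 100
= 0.5 * 100
= 50.00%

50.00%


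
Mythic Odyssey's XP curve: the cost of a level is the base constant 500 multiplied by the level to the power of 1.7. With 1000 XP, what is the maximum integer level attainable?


XP = 500 * level^1.7, so level = (XP / 500)^(1/1.7)
= (1000 / 500)^(1/1.7)
= 2.0^0.5882
= 1.5034
Floor: level = 1

level 1


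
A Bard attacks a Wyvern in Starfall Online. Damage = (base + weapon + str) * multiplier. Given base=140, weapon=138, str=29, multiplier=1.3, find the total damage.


Sum base + weapon + str = 140 + 138 + 29 = 307
Multiply by 1.3:
307 * 1.3 = 399.1

399.1 damage


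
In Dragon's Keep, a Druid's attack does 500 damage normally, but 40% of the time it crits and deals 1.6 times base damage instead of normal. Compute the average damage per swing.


E[dmg] = base * (1 + crit_chance * (crit_mult - 1))
cc as decimal = 40/100 = 0.4
cm - 1 = 1.6 - 1 = 0.6
Bonus factor = 0.4 * 0.6 = 0.24
Total multiplier = 1 + 0.24 = 1.24
Expected damage = 500 * 1.24 = 620.00

620.00 damage


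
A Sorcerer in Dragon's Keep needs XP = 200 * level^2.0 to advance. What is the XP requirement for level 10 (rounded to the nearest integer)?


XP = 200 * level^2.0
Substitute level = 10:
XP = 200 * 10^2.0
= 200 * 100.0
= 20000

20000 XP


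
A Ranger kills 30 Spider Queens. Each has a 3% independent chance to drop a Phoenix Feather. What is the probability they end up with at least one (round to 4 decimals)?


P(at least one) = 1 - P(none) = 1 - (1-p)^n
p = 3/100 = 0.03
1 - p = 0.97
(1 - p)^30 = 0.97^30 = 0.401007
P(at least one) = 1 - 0.401007 = 0.5990

0.5990


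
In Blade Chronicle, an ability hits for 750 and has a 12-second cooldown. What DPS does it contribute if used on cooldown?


DPS = damage / cooldown
= 750 / 12
= 62.50

62.50 DPS


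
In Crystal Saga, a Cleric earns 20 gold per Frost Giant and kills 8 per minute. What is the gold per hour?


Gold per minute = 20 * 8 = 160
Gold per hour = 160 * 60 = 9600

9600 gold/hour


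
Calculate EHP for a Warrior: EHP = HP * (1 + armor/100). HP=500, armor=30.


EHP = 500 * (1 + 30/100)
= 500 * (1 + 0.3)
= 500 * 1.3
= 650.0

650.0 EHP


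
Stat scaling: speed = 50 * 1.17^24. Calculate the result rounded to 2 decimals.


value = base * growth^level
= 50 * 1.17^24
= 50 * 43.297287
= 2164.86

2164.86 speed


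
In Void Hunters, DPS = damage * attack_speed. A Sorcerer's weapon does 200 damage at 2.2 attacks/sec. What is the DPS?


DPS = damage * attack_speed
= 200 * 2.2
= 440.0

440.0 DPS


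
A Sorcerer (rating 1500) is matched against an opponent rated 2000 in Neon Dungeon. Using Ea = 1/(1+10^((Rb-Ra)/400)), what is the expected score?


Elo expected score: Ea = 1/(1 + 10^((Rb-Ra)/400))
Rb - Ra = 2000 - 1500 = 500
(Rb-Ra)/400 = 500/400 = 1.25
10^1.25 = 17.782794
Ea = 1/(1 + 17.782794) = 1/18.782794 = 0.0532

0.0532


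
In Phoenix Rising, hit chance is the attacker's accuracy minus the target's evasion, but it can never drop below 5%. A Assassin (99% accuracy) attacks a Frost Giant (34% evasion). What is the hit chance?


accuracy - evasion = 99 - 34 = 65
Apply floor: max(65, 5) = 65
Hit chance = 65%

65%


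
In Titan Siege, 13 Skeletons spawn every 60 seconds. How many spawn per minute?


Spawns per minute = count * (60 / interval)
= 13 * (60 / 60)
= 13 * 1.0
= 13.0

13.0 per minute


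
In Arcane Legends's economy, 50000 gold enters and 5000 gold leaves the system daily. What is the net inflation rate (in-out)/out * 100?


Net gold = 50000 - 5000 = 45000
Inflation rate = net / sunk * 100 = 45000 / 5000 * 100
= 9.0 * 100
= 900.00%

900.00%


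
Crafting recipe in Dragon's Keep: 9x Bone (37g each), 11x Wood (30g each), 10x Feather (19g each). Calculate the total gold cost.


Cost breakdown:
  Bone: 9 * 37 = 333
  Wood: 11 * 30 = 330
  Feather: 10 * 19 = 190
Total = 333 + 330 + 190 = 853

853 gold


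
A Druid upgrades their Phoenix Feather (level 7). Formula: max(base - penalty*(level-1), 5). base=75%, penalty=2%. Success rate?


raw_rate = 75 - 2 * (7 - 1)
= 75 - 2 * 6
= 75 - 12
= 63
Apply floor: max(63, 5) = 63%

63%


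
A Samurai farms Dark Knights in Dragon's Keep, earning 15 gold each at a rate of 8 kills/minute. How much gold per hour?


Gold per minute = 15 * 8 = 120
Gold per hour = 120 * 60 = 7200

7200 gold/hour


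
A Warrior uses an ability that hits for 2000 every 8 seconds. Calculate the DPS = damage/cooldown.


DPS = damage / cooldown
= 2000 / 8
= 250.00

250.00 DPS


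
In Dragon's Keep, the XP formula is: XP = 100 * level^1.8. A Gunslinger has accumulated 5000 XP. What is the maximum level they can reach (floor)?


XP = 100 * level^1.8, so level = (XP / 100)^(1/1.8)
= (5000 / 100)^(1/1.8)
= 50.0^0.5556
= 8.7876
Floor: level = 8

level 8


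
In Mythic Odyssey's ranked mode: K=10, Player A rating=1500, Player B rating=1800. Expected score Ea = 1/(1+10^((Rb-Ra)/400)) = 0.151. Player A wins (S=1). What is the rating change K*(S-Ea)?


Elo update: delta = K * (S - Ea), where S = 1 (wins)
S - Ea = 1 - 0.151 = 0.849
Rating change = 10 * 0.849
= 8.49

8.49 rating points


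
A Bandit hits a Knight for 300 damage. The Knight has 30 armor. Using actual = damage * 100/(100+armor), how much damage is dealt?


actual = 300 * 100 / (100 + 30)
= 300 * 100 / 130
= 30000 / 130
= 230.77

230.77 damage


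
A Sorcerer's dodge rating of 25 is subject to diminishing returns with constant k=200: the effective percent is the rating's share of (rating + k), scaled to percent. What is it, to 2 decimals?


effective% = rating / (rating + k) * 100
= 25 / (25 + 200) * 100
= 25 / 225 * 100
= 0.111111 * 100
= 11.11%

11.11%


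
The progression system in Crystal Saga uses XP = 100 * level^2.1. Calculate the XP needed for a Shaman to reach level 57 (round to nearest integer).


XP = 100 * level^2.1
Substitute level = 57:
XP = 100 * 57^2.1
= 100 * 4867.8501
= 486785

486785 XP


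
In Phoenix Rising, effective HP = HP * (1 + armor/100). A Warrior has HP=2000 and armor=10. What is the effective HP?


EHP = 2000 * (1 + 10/100)
= 2000 * (1 + 0.1)
= 2000 * 1.1
= 2200.0

2200.0 EHP


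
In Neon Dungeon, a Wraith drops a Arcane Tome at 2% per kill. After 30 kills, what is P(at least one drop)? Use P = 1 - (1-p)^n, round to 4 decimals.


P(at least one) = 1 - P(none) = 1 - (1-p)^n
p = 2/100 = 0.02
1 - p = 0.98
(1 - p)^30 = 0.98^30 = 0.545484
P(at least one) = 1 - 0.545484 = 0.4545

0.4545


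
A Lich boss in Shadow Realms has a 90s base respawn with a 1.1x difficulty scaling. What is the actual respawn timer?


Respawn time = base * multiplier
= 90 * 1.1
= 99.0 seconds

99.0 seconds


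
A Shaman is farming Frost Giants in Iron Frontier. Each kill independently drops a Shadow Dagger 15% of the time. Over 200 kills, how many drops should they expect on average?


Expected drops = kills * (drop_rate / 100)
= 200 * (15 / 100)
= 200 * 0.15
= 30.0

30.0 drops


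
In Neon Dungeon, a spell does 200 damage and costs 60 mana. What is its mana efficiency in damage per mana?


Efficiency = damage / mana
= 200 / 60
= 3.33

3.33 dmg/mana


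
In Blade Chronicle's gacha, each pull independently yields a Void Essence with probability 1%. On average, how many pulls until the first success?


Expected pulls for a geometric distribution = 1/p = 100 / rate%
= 100 / 1
= 100.0

100.0 pulls


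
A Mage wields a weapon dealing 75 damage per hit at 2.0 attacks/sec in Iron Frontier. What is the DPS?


DPS = damage * attack_speed
= 75 * 2.0
= 150.0

150.0 DPS


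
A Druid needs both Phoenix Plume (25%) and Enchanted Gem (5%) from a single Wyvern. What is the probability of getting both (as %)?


For independent events, P(both) = P(A) * P(B)
= 25% * 5%
= 125 / 100 %
= 1.25%

1.25%


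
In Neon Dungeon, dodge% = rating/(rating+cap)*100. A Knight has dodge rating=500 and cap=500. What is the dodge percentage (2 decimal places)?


dodge% = 500 / (500 + 500) * 100
= 500 / 1000 * 100
= 0.5 * 100
= 50.00%

50.00%


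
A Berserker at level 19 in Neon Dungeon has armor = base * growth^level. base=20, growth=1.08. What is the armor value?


value = base * growth^level
= 20 * 1.08^19
= 20 * 4.315701
= 86.31

86.31 armor


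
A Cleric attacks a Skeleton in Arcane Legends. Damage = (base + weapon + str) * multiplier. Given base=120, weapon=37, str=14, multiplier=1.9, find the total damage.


Sum base + weapon + str = 120 + 37 + 14 = 171
Multiply by 1.9:
171 * 1.9 = 324.9

324.9 damage


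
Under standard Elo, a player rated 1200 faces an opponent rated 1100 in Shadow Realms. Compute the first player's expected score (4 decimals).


Elo expected score: Ea = 1/(1 + 10^((Rb-Ra)/400))
Rb - Ra = 1100 - 1200 = -100
(Rb-Ra)/400 = -100/400 = -0.25
10^-0.25 = 0.562341
Ea = 1/(1 + 0.562341) = 1/1.562341 = 0.6401

0.6401


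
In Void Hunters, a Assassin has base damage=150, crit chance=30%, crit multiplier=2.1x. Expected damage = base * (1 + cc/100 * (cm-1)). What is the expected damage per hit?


E[dmg] = base * (1 + crit_chance * (crit_mult - 1))
cc as decimal = 30/100 = 0.3
cm - 1 = 2.1 - 1 = 1.1
Bonus factor = 0.3 * 1.1 = 0.33
Total multiplier = 1 + 0.33 = 1.33
Expected damage = 150 * 1.33 = 199.50

199.50 damage


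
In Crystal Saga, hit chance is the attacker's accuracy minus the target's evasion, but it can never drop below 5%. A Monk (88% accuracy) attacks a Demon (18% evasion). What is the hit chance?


accuracy - evasion = 88 - 18 = 70
Apply floor: max(70, 5) = 70
Hit chance = 70%

70%


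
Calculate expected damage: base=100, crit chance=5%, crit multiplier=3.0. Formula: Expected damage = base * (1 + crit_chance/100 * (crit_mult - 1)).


E[dmg] = base * (1 + crit_chance * (crit_mult - 1))
cc as decimal = 5/100 = 0.05
cm - 1 = 3.0 - 1 = 2.0
Bonus factor = 0.05 * 2.0 = 0.1
Total multiplier = 1 + 0.1 = 1.1
Expected damage = 100 * 1.1 = 110.00

110.00 damage


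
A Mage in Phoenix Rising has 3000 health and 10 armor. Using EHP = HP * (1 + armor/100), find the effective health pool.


EHP = 3000 * (1 + 10/100)
= 3000 * (1 + 0.1)
= 3000 * 1.1
= 3300.0

3300.0 EHP


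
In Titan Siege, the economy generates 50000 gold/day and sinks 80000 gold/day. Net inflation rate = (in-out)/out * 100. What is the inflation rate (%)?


Net gold = 50000 - 80000 = -30000
Inflation rate = net / sunk * 100 = -30000 / 80000 * 100
= -0.375 * 100
= -37.50%

-37.50%


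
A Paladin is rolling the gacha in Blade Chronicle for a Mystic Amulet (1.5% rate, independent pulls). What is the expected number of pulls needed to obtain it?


Expected pulls for a geometric distribution = 1/p = 100 / rate%
= 100 / 1.5
= 66.67

66.67 pulls


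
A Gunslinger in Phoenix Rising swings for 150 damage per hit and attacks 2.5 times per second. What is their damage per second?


DPS = damage * attack_speed
= 150 * 2.5
= 375.0

375.0 DPS


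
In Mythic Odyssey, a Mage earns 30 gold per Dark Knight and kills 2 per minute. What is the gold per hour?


Gold per minute = 30 * 2 = 60
Gold per hour = 60 * 60 = 3600

3600 gold/hour


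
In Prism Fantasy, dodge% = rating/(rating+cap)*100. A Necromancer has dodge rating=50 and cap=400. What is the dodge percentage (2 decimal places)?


dodge% = 50 / (50 + 400) * 100
= 50 / 450 * 100
= 0.111111 * 100
= 11.11%

11.11%


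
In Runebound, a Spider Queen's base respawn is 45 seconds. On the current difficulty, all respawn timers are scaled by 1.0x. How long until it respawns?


Respawn time = base * multiplier
= 45 * 1.0
= 45.0 seconds

45.0 seconds


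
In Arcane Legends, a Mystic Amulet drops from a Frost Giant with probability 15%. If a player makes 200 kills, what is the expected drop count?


Expected drops = kills * (drop_rate / 100)
= 200 * (15 / 100)
= 200 * 0.15
= 30.0

30.0 drops


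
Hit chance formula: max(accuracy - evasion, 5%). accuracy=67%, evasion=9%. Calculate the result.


accuracy - evasion = 67 - 9 = 58
Apply floor: max(58, 5) = 58
Hit chance = 58%

58%


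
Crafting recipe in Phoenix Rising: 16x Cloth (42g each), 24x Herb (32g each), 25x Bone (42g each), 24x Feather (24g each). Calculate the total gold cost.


Cost breakdown:
  Cloth: 16 * 42 = 672
  Herb: 24 * 32 = 768
  Bone: 25 * 42 = 1050
  Feather: 24 * 24 = 576
Total = 672 + 768 + 1050 + 576 = 3066

3066 gold


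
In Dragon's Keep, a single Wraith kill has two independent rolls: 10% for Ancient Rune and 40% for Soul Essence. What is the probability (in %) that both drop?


For independent events, P(both) = P(A) * P(B)
= 10% * 40%
= 400 / 100 %
= 4.0%

4.0%


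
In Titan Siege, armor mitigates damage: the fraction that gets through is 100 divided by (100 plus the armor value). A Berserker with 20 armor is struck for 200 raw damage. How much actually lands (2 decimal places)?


actual = 200 * 100 / (100 + 20)
= 200 * 100 / 120
= 20000 / 120
= 166.67

166.67 damage


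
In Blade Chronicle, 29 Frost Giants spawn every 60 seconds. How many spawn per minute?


Spawns per minute = count * (60 / interval)
= 29 * (60 / 60)
= 29 * 1.0
= 29.0

29.0 per minute


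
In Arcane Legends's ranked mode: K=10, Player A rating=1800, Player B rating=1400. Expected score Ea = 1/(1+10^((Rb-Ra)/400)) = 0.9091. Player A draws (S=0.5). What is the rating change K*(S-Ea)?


Elo update: delta = K * (S - Ea), where S = 0.5 (draws)
S - Ea = 0.5 - 0.9091 = -0.4091
Rating change = 10 * -0.4091
= -4.09

-4.09 rating points


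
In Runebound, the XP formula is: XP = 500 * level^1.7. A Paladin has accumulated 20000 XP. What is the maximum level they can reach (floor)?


XP = 500 * level^1.7, so level = (XP / 500)^(1/1.7)
= (20000 / 500)^(1/1.7)
= 40.0^0.5882
= 8.7577
Floor: level = 8

level 8


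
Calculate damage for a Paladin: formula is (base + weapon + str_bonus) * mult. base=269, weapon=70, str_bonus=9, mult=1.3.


Sum base + weapon + str = 269 + 70 + 9 = 348
Multiply by 1.3:
348 * 1.3 = 452.4

452.4 damage


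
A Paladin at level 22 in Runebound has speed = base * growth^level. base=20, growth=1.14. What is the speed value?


value = base * growth^level
= 20 * 1.14^22
= 20 * 17.861039
= 357.22

357.22 speed


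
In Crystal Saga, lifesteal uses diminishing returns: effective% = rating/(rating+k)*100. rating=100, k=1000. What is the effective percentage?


effective% = rating / (rating + k) * 100
= 100 / (100 + 1000) * 100
= 100 / 1100 * 100
= 0.090909 * 100
= 9.09%

9.09%


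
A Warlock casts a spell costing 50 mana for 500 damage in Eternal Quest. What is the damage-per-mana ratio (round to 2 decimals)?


Efficiency = damage / mana
= 500 / 50
= 10.00

10.00 dmg/mana


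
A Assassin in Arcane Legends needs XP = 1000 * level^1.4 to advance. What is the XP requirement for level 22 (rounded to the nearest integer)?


XP = 1000 * level^1.4
Substitute level = 22:
XP = 1000 * 22^1.4
= 1000 * 75.7516
= 75752

75752 XP


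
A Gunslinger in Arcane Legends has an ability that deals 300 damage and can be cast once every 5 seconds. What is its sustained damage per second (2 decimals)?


DPS = damage / cooldown
= 300 / 5
= 60.00

60.00 DPS


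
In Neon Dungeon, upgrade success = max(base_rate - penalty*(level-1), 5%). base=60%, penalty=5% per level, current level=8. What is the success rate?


raw_rate = 60 - 5 * (8 - 1)
= 60 - 5 * 7
= 60 - 35
= 25
Apply floor: max(25, 5) = 25%

25%


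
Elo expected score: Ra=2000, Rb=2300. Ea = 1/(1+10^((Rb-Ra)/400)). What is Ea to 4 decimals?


Elo expected score: Ea = 1/(1 + 10^((Rb-Ra)/400))
Rb - Ra = 2300 - 2000 = 300
(Rb-Ra)/400 = 300/400 = 0.75
10^0.75 = 5.623413
Ea = 1/(1 + 5.623413) = 1/6.623413 = 0.1510

0.1510


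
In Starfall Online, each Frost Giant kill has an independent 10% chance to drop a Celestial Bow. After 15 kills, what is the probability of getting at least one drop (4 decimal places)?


P(at least one) = 1 - P(none) = 1 - (1-p)^n
p = 10/100 = 0.1
1 - p = 0.9
(1 - p)^15 = 0.9^15 = 0.205891
P(at least one) = 1 - 0.205891 = 0.7941

0.7941


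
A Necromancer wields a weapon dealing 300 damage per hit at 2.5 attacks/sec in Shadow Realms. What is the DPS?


DPS = damage * attack_speed
= 300 * 2.5
= 750.0

750.0 DPS


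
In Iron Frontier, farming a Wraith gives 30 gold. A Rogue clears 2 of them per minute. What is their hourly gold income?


Gold per minute = 30 * 2 = 60
Gold per hour = 60 * 60 = 3600

3600 gold/hour


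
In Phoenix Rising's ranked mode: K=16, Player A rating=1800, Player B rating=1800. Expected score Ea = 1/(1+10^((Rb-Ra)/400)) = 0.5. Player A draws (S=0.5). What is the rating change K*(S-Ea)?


Elo update: delta = K * (S - Ea), where S = 0.5 (draws)
S - Ea = 0.5 - 0.5 = 0.0
Rating change = 16 * 0.0
= 0.00

0.00 rating points


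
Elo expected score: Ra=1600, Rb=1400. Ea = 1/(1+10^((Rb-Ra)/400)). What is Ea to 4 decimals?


Elo expected score: Ea = 1/(1 + 10^((Rb-Ra)/400))
Rb - Ra = 1400 - 1600 = -200
(Rb-Ra)/400 = -200/400 = -0.5
10^-0.5 = 0.316228
Ea = 1/(1 + 0.316228) = 1/1.316228 = 0.7597

0.7597


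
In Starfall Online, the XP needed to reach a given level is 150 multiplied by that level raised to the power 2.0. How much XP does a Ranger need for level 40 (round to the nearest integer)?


XP = 150 * level^2.0
Substitute level = 40:
XP = 150 * 40^2.0
= 150 * 1600.0
= 240000

240000 XP


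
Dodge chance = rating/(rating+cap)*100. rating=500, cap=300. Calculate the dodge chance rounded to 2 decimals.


dodge% = 500 / (500 + 300) * 100
= 500 / 800 * 100
= 0.625 * 100
= 62.50%

62.50%


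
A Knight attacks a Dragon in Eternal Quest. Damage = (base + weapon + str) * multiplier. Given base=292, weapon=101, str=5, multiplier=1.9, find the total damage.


Sum base + weapon + str = 292 + 101 + 5 = 398
Multiply by 1.9:
398 * 1.9 = 756.2

756.2 damage


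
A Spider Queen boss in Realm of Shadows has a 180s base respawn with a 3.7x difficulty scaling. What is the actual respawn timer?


Respawn time = base * multiplier
= 180 * 3.7
= 666.0 seconds

666.0 seconds


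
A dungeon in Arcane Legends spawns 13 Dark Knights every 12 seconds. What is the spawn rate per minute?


Spawns per minute = count * (60 / interval)
= 13 * (60 / 12)
= 13 * 5.0
= 65.0

65.0 per minute


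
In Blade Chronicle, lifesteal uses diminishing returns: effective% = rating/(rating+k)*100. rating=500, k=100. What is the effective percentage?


effective% = rating / (rating + k) * 100
= 500 / (500 + 100) * 100
= 500 / 600 * 100
= 0.833333 * 100
= 83.33%

83.33%


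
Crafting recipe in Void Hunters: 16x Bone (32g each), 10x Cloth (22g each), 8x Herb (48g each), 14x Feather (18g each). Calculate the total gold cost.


Cost breakdown:
  Bone: 16 * 32 = 512
  Cloth: 10 * 22 = 220
  Herb: 8 * 48 = 384
  Feather: 14 * 18 = 252
Total = 512 + 220 + 384 + 252 = 1368

1368 gold


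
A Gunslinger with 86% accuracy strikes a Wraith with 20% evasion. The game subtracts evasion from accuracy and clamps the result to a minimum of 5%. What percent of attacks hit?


accuracy - evasion = 86 - 20 = 66
Apply floor: max(66, 5) = 66
Hit chance = 66%

66%


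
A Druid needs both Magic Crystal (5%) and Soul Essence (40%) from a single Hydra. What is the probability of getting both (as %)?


For independent events, P(both) = P(A) * P(B)
= 5% * 40%
= 200 / 100 %
= 2.0%

2.0%


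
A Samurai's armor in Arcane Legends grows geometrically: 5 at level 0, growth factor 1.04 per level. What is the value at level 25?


value = base * growth^level
= 5 * 1.04^25
= 5 * 2.665836
= 13.33

13.33 armor


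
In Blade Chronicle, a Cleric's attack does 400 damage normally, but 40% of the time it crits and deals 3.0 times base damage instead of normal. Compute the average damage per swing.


E[dmg] = base * (1 + crit_chance * (crit_mult - 1))
cc as decimal = 40/100 = 0.4
cm - 1 = 3.0 - 1 = 2.0
Bonus factor = 0.4 * 2.0 = 0.8
Total multiplier = 1 + 0.8 = 1.8
Expected damage = 400 * 1.8 = 720.00

720.00 damage


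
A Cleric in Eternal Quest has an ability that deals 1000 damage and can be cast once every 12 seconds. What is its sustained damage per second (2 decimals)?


DPS = damage / cooldown
= 1000 / 12
= 83.33

83.33 DPS


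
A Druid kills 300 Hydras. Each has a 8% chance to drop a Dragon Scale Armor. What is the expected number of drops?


Expected drops = kills * (drop_rate / 100)
= 300 * (8 / 100)
= 300 * 0.08
= 24.0

24.0 drops


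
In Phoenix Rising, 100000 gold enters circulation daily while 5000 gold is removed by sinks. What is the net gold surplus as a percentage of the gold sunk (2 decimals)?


Net gold = 100000 - 5000 = 95000
Inflation rate = net / sunk * 100 = 95000 / 5000 * 100
= 19.0 * 100
= 1900.00%

1900.00%


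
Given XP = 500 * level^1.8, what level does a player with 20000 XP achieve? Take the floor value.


XP = 500 * level^1.8, so level = (XP / 500)^(1/1.8)
= (20000 / 500)^(1/1.8)
= 40.0^0.5556
= 7.7631
Floor: level = 7

level 7


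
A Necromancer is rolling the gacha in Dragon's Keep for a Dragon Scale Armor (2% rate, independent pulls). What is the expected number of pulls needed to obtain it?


Expected pulls for a geometric distribution = 1/p = 100 / rate%
= 100 / 2
= 50.0

50.0 pulls


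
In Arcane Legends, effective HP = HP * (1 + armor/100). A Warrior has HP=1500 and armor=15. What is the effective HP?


EHP = 1500 * (1 + 15/100)
= 1500 * (1 + 0.15)
= 1500 * 1.15
= 1725.0

1725.0 EHP


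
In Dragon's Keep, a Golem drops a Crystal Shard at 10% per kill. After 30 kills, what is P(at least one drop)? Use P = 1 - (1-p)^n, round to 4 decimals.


P(at least one) = 1 - P(none) = 1 - (1-p)^n
p = 10/100 = 0.1
1 - p = 0.9
(1 - p)^30 = 0.9^30 = 0.042391
P(at least one) = 1 - 0.042391 = 0.9576

0.9576


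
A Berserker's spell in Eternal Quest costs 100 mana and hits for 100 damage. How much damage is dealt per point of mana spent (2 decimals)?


Efficiency = damage / mana
= 100 / 100
= 1.00

1.00 dmg/mana


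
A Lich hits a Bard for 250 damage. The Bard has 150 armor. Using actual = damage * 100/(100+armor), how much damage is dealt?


actual = 250 * 100 / (100 + 150)
= 250 * 100 / 250
= 25000 / 250
= 100.00

100.00 damage


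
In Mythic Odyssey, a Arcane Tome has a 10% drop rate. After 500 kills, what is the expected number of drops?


Expected drops = kills * (drop_rate / 100)
= 500 * (10 / 100)
= 500 * 0.1
= 50.0

50.0 drops


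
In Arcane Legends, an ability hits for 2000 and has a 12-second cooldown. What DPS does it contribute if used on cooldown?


DPS = damage / cooldown
= 2000 / 12
= 166.67

166.67 DPS


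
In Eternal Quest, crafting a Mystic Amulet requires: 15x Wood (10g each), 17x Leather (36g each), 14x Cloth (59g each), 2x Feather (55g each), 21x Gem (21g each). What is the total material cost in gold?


Cost breakdown:
  Wood: 15 * 10 = 150
  Leather: 17 * 36 = 612
  Cloth: 14 * 59 = 826
  Feather: 2 * 55 = 110
  Gem: 21 * 21 = 441
Total = 150 + 612 + 826 + 110 + 441 = 2139

2139 gold
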